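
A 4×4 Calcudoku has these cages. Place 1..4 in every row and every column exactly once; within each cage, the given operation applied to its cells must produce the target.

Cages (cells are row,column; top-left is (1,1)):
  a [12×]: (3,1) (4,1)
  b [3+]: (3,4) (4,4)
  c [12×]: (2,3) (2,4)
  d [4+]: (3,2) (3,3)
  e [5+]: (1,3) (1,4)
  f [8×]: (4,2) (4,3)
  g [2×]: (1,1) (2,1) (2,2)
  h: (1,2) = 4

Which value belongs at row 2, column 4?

4

Cage g has product 2, so (1,1) = 1.
H is a freebie, leaving (1,2) = 4.
Cage g needs product 2; hence (2,1) = 2.
Cage g has product 2, leaving (2,2) = 1.
Column 2 already has 1, which forces (3,2) = 3.
Row 3 now contains 3, so (3,3) = 1.
Row 3 already has 1, which forces (3,4) = 2.
Column 2 already has 4; hence (4,2) = 2.
Row 4 already has 2; hence (4,3) = 4.
2 is placed in column 4, leaving (4,4) = 1.
The two cells of cage e must have sum 5, leaving (1,3) = 2.
2 is placed in column 4, so (1,4) = 3.
Column 3 now contains 4, so (2,3) = 3.
The two cells of cage c must have product 12; hence (2,4) = 4.
Row 3 now contains 3; hence (3,1) = 4.
Row 4 already has 4, which forces (4,1) = 3.
Completed grid: 1 4 2 3 / 2 1 3 4 / 4 3 1 2 / 3 2 4 1.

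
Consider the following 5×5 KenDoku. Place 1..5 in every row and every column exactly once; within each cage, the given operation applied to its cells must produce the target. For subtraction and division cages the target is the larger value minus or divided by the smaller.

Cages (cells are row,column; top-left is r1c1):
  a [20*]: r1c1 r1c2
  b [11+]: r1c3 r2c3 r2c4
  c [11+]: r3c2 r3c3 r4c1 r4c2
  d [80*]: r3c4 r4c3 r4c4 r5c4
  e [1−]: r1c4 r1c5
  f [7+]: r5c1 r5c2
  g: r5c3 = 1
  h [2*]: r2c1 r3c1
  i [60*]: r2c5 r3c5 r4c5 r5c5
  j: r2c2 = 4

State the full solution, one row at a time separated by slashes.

4 5 3 1 2 / 2 4 5 3 1 / 1 3 4 2 5 / 3 1 2 5 4 / 5 2 1 4 3

Cage j is a single given cell, which forces r2c2 = 4.
G is a freebie, which forces r5c3 = 1.
Cage a needs two cells with product 20; hence r1c1 = 4.
Column 2 already has 4, so r1c2 = 5.
Row 1 already has 4; hence r1c3 = 3.
Cage b needs sum 11, which forces r2c3 = 5.
The 3 cells of cage b must have sum 11; hence r2c4 = 3.
3 is placed in row 2, which forces r2c5 = 1.
The two cells of cage f must have sum 7; hence r5c1 = 5.
The two cells of cage f must have sum 7, which forces r5c2 = 2.
Row 5 now contains 2, leaving r5c4 = 4.
Row 5 now contains 4; hence r5c5 = 3.
Cage e's pair has difference 1, leaving r1c4 = 1.
Column 5 now contains 1, leaving r1c5 = 2.
Row 2 already has 1, which forces r2c1 = 2.
The two cells of cage h must have product 2, leaving r3c1 = 1.
Cage c has sum 11; hence r3c2 = 3.
The 4 cells of cage c must have sum 11, leaving r3c3 = 4.
Row 3 already has 4; hence r3c5 = 5.
The 4 cells of cage c must have sum 11, leaving r4c1 = 3.
The 4 cells of cage c must have sum 11, so r4c2 = 1.
4 is placed in column 3; hence r4c3 = 2.
Column 4 now contains 1, so r4c4 = 5.
Column 5 already has 5; hence r4c5 = 4.
Row 3 already has 5, so r3c4 = 2.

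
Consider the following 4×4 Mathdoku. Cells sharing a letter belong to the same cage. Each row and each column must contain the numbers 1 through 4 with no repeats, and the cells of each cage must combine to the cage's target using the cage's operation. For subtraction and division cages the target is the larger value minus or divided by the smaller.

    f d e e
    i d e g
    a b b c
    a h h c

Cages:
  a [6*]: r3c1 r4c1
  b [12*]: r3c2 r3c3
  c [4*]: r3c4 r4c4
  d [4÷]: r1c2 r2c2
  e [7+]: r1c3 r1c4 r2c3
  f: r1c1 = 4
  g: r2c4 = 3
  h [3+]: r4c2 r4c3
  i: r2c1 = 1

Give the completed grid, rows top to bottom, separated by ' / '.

4 1 3 2 / 1 4 2 3 / 2 3 4 1 / 3 2 1 4

Cage f is a single given cell, so r1c1 = 4.
Row 1 now contains 4, so r1c2 = 1.
Cage i is given, which forces r2c1 = 1.
1 is placed in column 2, which forces r2c2 = 4.
Cage g is a single given cell, so r2c4 = 3.
Column 2 already has 4, so r3c2 = 3.
Row 3 already has 3; hence r3c3 = 4.
Row 3 already has 4, which forces r3c4 = 1.
1 is placed in column 2, so r4c2 = 2.
2 is placed in row 4, so r4c3 = 1.
1 is placed in column 4, which forces r4c4 = 4.
Cage e needs sum 7, so r1c3 = 3.
Column 4 already has 3, leaving r1c4 = 2.
3 is placed in row 2, which forces r2c3 = 2.
Row 3 already has 3, which forces r3c1 = 2.
2 is placed in row 4, so r4c1 = 3.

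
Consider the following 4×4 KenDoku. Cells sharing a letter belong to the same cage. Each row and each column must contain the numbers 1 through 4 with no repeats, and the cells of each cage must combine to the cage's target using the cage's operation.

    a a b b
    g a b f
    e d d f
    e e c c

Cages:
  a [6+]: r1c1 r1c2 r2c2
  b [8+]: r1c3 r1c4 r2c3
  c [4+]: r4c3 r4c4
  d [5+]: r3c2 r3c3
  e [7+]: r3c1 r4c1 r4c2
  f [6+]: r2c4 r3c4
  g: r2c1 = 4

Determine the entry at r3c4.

Cage g is given, leaving r2c1 = 4.
Row 2 now contains 4, leaving r2c4 = 2.
2 is placed in column 4, so r3c4 = 4.
Row 3 needs a 1, and only r3c1 is open for it.
Cage e needs sum 7, which forces r4c1 = 2.
The 3 cells of cage e must have sum 7, which forces r4c2 = 4.
Column 1 already has 2, leaving r1c1 = 3.
The 3 cells of cage a must have sum 6, so r1c2 = 2.
Row 1 now contains 2; hence r1c3 = 4.
Row 1 already has 3, leaving r1c4 = 1.
Cage a has sum 6, leaving r2c2 = 1.
1 is placed in row 2, which forces r2c3 = 3.
2 is placed in column 2, leaving r3c2 = 3.
Column 3 already has 3, leaving r3c3 = 2.
Column 3 already has 3, so r4c3 = 1.
Column 4 already has 1, which forces r4c4 = 3.
Filled in: 3 2 4 1 / 4 1 3 2 / 1 3 2 4 / 2 4 1 3.

4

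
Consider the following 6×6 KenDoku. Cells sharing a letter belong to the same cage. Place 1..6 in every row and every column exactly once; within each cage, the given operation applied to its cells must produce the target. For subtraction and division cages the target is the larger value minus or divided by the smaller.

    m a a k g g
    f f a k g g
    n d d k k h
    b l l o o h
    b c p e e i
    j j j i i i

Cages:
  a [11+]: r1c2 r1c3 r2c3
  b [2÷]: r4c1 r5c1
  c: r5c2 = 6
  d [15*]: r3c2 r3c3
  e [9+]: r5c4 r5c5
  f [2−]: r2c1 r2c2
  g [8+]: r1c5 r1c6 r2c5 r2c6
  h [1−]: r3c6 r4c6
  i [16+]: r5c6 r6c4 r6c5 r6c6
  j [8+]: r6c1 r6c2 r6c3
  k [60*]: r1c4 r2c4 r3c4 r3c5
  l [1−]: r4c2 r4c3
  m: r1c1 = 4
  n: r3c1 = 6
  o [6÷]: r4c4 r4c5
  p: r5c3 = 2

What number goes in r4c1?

2

Cage m is given; hence r1c1 = 4.
Cage n is given, which forces r3c1 = 6.
Cage c is a single given cell, so r5c2 = 6.
Cage p is given, which forces r5c3 = 2.
Cage b's pair has quotient 2, leaving r4c1 = 2.
Cage b needs two cells with quotient 2, leaving r5c1 = 1.
The only place for 3 in row 5 is r5c6.
Cage h needs two cells with difference 1, leaving r3c6 = 4.
Cage h's pair has difference 1, so r4c6 = 5.
In column 4, 3 can only go at r6c4, so r6c4 = 3.
Row 6 already has 3, which forces r6c1 = 5.
The 3 cells of cage j must have sum 8, so r6c2 = 2.
Cage j has sum 8; hence r6c3 = 1.
The 4 cells of cage i must have sum 16; hence r6c5 = 4.
The 4 cells of cage i must have sum 16, leaving r6c6 = 6.
Column 1 now contains 5, so r2c1 = 3.
Row 2 now contains 3; hence r2c3 = 4.
Row 2 now contains 3, which forces r2c5 = 2.
Row 2 now contains 2, so r2c6 = 1.
Column 5 already has 2, so r3c5 = 1.
Column 3 already has 4, leaving r4c3 = 3.
1 is placed in column 5; hence r4c5 = 6.
Cage e's pair has sum 9, leaving r5c4 = 4.
Column 5 now contains 4, leaving r5c5 = 5.
Cage a has sum 11; hence r1c2 = 1.
Cage a has sum 11, so r1c3 = 6.
6 is placed in row 1, leaving r1c4 = 5.
Column 5 already has 2; hence r1c5 = 3.
1 is placed in column 6, leaving r1c6 = 2.
Row 2 now contains 1; hence r2c2 = 5.
Column 4 now contains 5, leaving r2c4 = 6.
Cage d needs two cells with product 15; hence r3c2 = 3.
Column 3 now contains 3; hence r3c3 = 5.
Row 3 now contains 1, so r3c4 = 2.
3 is placed in row 4; hence r4c2 = 4.
6 is placed in row 4, which forces r4c4 = 1.
The full grid is 4 1 6 5 3 2 / 3 5 4 6 2 1 / 6 3 5 2 1 4 / 2 4 3 1 6 5 / 1 6 2 4 5 3 / 5 2 1 3 4 6.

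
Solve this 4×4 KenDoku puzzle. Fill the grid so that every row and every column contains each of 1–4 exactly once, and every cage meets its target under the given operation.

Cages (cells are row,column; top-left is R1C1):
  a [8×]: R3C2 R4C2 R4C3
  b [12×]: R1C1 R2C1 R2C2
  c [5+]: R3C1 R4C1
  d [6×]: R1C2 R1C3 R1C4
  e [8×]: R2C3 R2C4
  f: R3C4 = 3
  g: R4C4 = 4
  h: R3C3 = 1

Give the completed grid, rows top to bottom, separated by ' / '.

Cage h is given; hence R3C3 = 1.
F is a freebie, leaving R3C4 = 3.
Cage g is given, leaving R4C4 = 4.
Cage e's pair has product 8, so R2C3 = 4.
Column 4 already has 4, which forces R2C4 = 2.
Cage a needs product 8, leaving R3C2 = 4.
Cage a has product 8, which forces R4C2 = 1.
Row 4 now contains 4; hence R4C3 = 2.
Cage b needs product 12, which forces R1C1 = 4.
Cage d has product 6; hence R1C2 = 2.
2 is placed in column 3, leaving R1C3 = 3.
2 is placed in column 4, so R1C4 = 1.
Cage b has product 12, so R2C1 = 1.
1 is placed in column 2; hence R2C2 = 3.
Row 3 already has 4, which forces R3C1 = 2.
1 is placed in row 4, so R4C1 = 3.

4 2 3 1 / 1 3 4 2 / 2 4 1 3 / 3 1 2 4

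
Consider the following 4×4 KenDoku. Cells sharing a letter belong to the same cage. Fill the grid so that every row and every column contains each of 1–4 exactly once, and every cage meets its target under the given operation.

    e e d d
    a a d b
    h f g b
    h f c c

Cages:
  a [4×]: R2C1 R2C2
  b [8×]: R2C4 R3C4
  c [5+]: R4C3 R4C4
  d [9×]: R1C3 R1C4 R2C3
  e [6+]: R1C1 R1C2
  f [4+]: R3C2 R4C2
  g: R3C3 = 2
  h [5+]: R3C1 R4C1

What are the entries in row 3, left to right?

3 1 2 4

Cage d has product 9, which forces R1C3 = 1.
Cage d has product 9; hence R1C4 = 3.
Cage d needs product 9, leaving R2C3 = 3.
Cage g is a single given cell, which forces R3C3 = 2.
Row 3 already has 2, which forces R3C4 = 4.
2 is placed in column 3; hence R4C3 = 4.
Column 4 now contains 4, which forces R2C4 = 2.
Cage h's pair has sum 5; hence R3C1 = 3.
Row 3 now contains 3, leaving R3C2 = 1.
Cage h's pair has sum 5, so R4C1 = 2.
Column 2 already has 1, leaving R4C2 = 3.
The two cells of cage c must have sum 5; hence R4C4 = 1.
2 is placed in column 1, so R1C1 = 4.
Cage e needs two cells with sum 6; hence R1C2 = 2.
Cage a needs two cells with product 4, which forces R2C1 = 1.
Column 2 already has 1, so R2C2 = 4.
Completed grid: 4 2 1 3 / 1 4 3 2 / 3 1 2 4 / 2 3 4 1.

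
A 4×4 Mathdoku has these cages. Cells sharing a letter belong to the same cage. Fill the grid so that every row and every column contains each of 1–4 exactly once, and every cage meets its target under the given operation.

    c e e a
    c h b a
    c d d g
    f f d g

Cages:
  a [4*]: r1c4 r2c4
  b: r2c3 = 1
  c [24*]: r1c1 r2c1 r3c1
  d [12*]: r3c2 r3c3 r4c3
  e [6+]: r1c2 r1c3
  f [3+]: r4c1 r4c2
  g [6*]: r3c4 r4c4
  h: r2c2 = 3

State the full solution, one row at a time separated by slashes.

3 4 2 1 / 2 3 1 4 / 4 1 3 2 / 1 2 4 3

Cage h is given, which forces r2c2 = 3.
B is a freebie, which forces r2c3 = 1.
Row 2 already has 1; hence r2c4 = 4.
Column 4 already has 4, which forces r1c4 = 1.
4 is placed in row 2, which forces r2c1 = 2.
Column 1 now contains 2, so r4c1 = 1.
Row 4 now contains 1, so r4c2 = 2.
Row 4 now contains 2, leaving r4c4 = 3.
2 is placed in column 2, leaving r1c2 = 4.
The two cells of cage e must have sum 6; hence r1c3 = 2.
2 is placed in column 2; hence r3c2 = 1.
The 3 cells of cage d must have product 12, so r3c3 = 3.
Column 4 now contains 3; hence r3c4 = 2.
Row 4 already has 3, so r4c3 = 4.
Row 1 already has 4, so r1c1 = 3.
Row 3 already has 3; hence r3c1 = 4.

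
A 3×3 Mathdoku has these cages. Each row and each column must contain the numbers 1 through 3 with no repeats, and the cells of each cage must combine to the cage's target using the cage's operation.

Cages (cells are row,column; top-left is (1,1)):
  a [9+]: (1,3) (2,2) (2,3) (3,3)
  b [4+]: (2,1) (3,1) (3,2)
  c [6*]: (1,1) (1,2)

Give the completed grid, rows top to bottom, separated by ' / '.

3 2 1 / 1 3 2 / 2 1 3

Cage b has sum 4, so (2,1) = 1.
Cage a needs sum 9, so (2,2) = 3.
Row 2 already has 1, which forces (2,3) = 2.
Cage b needs sum 4, which forces (3,1) = 2.
Cage b has sum 4, which forces (3,2) = 1.
Row 3 already has 1, which forces (3,3) = 3.
Column 1 already has 2, so (1,1) = 3.
Column 2 already has 3; hence (1,2) = 2.
Column 3 now contains 3, leaving (1,3) = 1.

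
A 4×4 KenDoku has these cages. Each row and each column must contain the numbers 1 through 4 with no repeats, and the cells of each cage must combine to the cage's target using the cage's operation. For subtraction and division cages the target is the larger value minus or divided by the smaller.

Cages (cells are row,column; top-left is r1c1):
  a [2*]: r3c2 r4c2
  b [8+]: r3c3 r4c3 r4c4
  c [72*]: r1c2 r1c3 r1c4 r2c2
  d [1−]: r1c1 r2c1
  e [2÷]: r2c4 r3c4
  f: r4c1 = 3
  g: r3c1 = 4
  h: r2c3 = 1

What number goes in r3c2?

The 4 cells of cage c must have product 72, leaving r2c2 = 3.
H is a freebie, leaving r2c3 = 1.
Cage g is a single given cell; hence r3c1 = 4.
Cage f is a single given cell, so r4c1 = 3.
The two cells of cage d must have difference 1, which forces r1c1 = 1.
Column 1 now contains 4, which forces r2c1 = 2.
Row 2 now contains 2, which forces r2c4 = 4.
Cage b needs sum 8; hence r4c3 = 4.
The 4 cells of cage c must have product 72, which forces r1c2 = 4.
Cage e needs two cells with quotient 2, which forces r3c4 = 2.
2 is placed in column 4; hence r4c4 = 1.
Cage c has product 72, which forces r1c3 = 2.
2 is placed in column 4; hence r1c4 = 3.
2 is placed in row 3; hence r3c2 = 1.
2 is placed in row 3, which forces r3c3 = 3.
Row 4 already has 1, which forces r4c2 = 2.
The full grid is 1 4 2 3 / 2 3 1 4 / 4 1 3 2 / 3 2 4 1.

1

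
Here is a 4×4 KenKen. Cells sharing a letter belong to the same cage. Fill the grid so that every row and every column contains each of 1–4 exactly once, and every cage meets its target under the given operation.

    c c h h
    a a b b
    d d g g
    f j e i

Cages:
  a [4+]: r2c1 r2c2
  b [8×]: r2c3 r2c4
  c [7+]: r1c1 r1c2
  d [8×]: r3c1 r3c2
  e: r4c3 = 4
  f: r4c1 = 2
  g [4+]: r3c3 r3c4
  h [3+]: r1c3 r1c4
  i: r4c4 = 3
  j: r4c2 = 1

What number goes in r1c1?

F is a freebie, leaving r4c1 = 2.
Cage j is given, which forces r4c2 = 1.
E is a freebie, leaving r4c3 = 4.
Cage i is given, so r4c4 = 3.
Cage a needs two cells with sum 4, so r2c1 = 1.
Column 2 now contains 1, leaving r2c2 = 3.
Column 3 already has 4, which forces r2c3 = 2.
Cage b needs two cells with product 8, which forces r2c4 = 4.
2 is placed in column 1; hence r3c1 = 4.
Cage d needs two cells with product 8; hence r3c2 = 2.
Cage g needs two cells with sum 4, which forces r3c3 = 3.
3 is placed in column 4, which forces r3c4 = 1.
Column 1 now contains 4; hence r1c1 = 3.
3 is placed in column 2, leaving r1c2 = 4.
Column 3 now contains 2, so r1c3 = 1.
Column 4 now contains 1, which forces r1c4 = 2.
Completed grid: 3 4 1 2 / 1 3 2 4 / 4 2 3 1 / 2 1 4 3.

3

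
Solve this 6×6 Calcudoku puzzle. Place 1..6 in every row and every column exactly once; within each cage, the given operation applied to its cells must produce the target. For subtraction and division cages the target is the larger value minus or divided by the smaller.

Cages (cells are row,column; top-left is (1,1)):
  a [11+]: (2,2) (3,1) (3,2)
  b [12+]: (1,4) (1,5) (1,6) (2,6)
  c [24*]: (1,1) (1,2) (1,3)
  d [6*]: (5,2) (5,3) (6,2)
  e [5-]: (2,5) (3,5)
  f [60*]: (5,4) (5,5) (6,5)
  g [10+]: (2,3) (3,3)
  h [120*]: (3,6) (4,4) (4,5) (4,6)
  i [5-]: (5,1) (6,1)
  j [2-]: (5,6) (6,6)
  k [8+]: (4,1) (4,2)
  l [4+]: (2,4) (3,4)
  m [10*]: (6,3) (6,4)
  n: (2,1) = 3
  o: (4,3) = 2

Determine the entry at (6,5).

3

Cage n is given, which forces (2,1) = 3.
3 is placed in row 2, so (2,4) = 1.
Row 2 now contains 1, leaving (2,5) = 6.
Column 4 now contains 1; hence (3,4) = 3.
Column 5 already has 6; hence (3,5) = 1.
O is a freebie, which forces (4,3) = 2.
2 is placed in column 3; hence (6,3) = 5.
5 is placed in row 6, leaving (6,4) = 2.
Row 2 already has 6, which forces (2,3) = 4.
Cage g's pair has sum 10, leaving (3,3) = 6.
The two cells of cage k must have sum 8; hence (4,1) = 5.
The two cells of cage k must have sum 8, which forces (4,2) = 3.
Row 4 already has 3, which forces (4,5) = 4.
Row 4 now contains 4, leaving (4,6) = 1.
Column 2 now contains 3, which forces (6,2) = 1.
Column 5 now contains 4; hence (6,5) = 3.
Cage b has sum 12, which forces (1,4) = 5.
The 4 cells of cage b must have sum 12, leaving (1,5) = 2.
1 is placed in column 6, leaving (1,6) = 3.
The 4 cells of cage b must have sum 12, leaving (2,6) = 2.
Cage h has product 120, which forces (3,6) = 5.
Row 4 now contains 4, which forces (4,4) = 6.
The two cells of cage i must have difference 5, which forces (5,1) = 1.
Row 5 now contains 1; hence (5,3) = 3.
Cage f needs product 60, so (5,4) = 4.
Column 5 now contains 3, which forces (5,5) = 5.
Row 5 already has 4, so (5,6) = 6.
1 is placed in row 6; hence (6,1) = 6.
Column 6 now contains 6, which forces (6,6) = 4.
6 is placed in column 1, which forces (1,1) = 4.
Cage c needs product 24, leaving (1,2) = 6.
Row 1 already has 3; hence (1,3) = 1.
Row 2 now contains 2, so (2,2) = 5.
Column 1 now contains 4, which forces (3,1) = 2.
Row 3 now contains 2, leaving (3,2) = 4.
6 is placed in row 5, so (5,2) = 2.
Filled in: 4 6 1 5 2 3 / 3 5 4 1 6 2 / 2 4 6 3 1 5 / 5 3 2 6 4 1 / 1 2 3 4 5 6 / 6 1 5 2 3 4.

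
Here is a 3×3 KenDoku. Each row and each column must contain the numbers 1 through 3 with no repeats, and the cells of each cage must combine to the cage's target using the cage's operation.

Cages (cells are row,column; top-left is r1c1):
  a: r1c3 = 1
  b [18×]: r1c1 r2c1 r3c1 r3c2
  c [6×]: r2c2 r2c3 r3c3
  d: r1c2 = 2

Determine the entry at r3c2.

Cage d is a single given cell, which forces r1c2 = 2.
A is a freebie, which forces r1c3 = 1.
The 4 cells of cage b must have product 18; hence r3c2 = 3.
3 is placed in row 3; hence r3c3 = 2.
1 is placed in row 1, which forces r1c1 = 3.
Cage b needs product 18, so r2c1 = 2.
3 is placed in column 2, so r2c2 = 1.
2 is placed in column 3; hence r2c3 = 3.
Row 3 now contains 2; hence r3c1 = 1.
Completed grid: 3 2 1 / 2 1 3 / 1 3 2.

3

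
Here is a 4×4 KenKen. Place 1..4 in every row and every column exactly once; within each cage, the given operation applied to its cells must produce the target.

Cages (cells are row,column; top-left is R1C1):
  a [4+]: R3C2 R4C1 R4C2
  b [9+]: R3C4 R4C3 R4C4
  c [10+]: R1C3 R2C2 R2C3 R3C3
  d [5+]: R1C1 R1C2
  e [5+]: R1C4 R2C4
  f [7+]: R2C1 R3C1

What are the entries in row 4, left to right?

Cage a has sum 4; hence R3C2 = 1.
Cage a needs sum 4, leaving R4C1 = 1.
Cage a needs sum 4, so R4C2 = 2.
Cage d needs two cells with sum 5, leaving R1C1 = 2.
The two cells of cage d must have sum 5, which forces R1C2 = 3.
3 is placed in column 2, so R2C2 = 4.
Cage b has sum 9; hence R3C4 = 2.
Cage c has sum 10; hence R1C3 = 1.
Cage e needs two cells with sum 5, which forces R1C4 = 4.
Row 2 already has 4, so R2C1 = 3.
Cage c needs sum 10; hence R2C3 = 2.
Cage e's pair has sum 5, leaving R2C4 = 1.
Cage f's pair has sum 7, leaving R3C1 = 4.
The 4 cells of cage c must have sum 10; hence R3C3 = 3.
3 is placed in column 3, which forces R4C3 = 4.
4 is placed in column 4; hence R4C4 = 3.
Completed grid: 2 3 1 4 / 3 4 2 1 / 4 1 3 2 / 1 2 4 3.

1 2 4 3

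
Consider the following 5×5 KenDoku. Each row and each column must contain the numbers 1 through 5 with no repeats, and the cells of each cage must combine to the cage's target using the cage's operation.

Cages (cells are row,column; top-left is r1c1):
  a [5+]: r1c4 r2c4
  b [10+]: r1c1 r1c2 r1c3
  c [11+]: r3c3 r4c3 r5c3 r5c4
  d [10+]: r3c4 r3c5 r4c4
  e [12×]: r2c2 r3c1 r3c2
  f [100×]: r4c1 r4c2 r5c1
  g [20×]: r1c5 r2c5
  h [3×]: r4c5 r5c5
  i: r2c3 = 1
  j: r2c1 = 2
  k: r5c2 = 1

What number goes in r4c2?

J is a freebie; hence r2c1 = 2.
I is a freebie, so r2c3 = 1.
Cage f has product 100, which forces r4c1 = 4.
Cage f has product 100, so r4c2 = 5.
Cage f needs product 100, which forces r5c1 = 5.
K is a freebie, which forces r5c2 = 1.
1 is placed in row 5; hence r5c5 = 3.
Cage b has sum 10, leaving r1c3 = 5.
Row 1 already has 5, which forces r1c5 = 4.
Column 5 now contains 4, leaving r2c5 = 5.
Cage e needs product 12; hence r3c1 = 1.
5 is placed in column 5; hence r3c5 = 2.
Column 5 now contains 3, leaving r4c5 = 1.
Cage c has sum 11, so r5c3 = 4.
Cage c needs sum 11; hence r5c4 = 2.
Column 1 now contains 1, so r1c1 = 3.
Row 1 already has 4, leaving r1c2 = 2.
Column 4 now contains 2, which forces r1c4 = 1.
The two cells of cage a must have sum 5, leaving r2c4 = 4.
Row 3 now contains 2, so r3c3 = 3.
Cage d has sum 10, so r3c4 = 5.
The 4 cells of cage c must have sum 11, which forces r4c3 = 2.
Column 4 now contains 2, so r4c4 = 3.
4 is placed in row 2; hence r2c2 = 3.
Row 3 now contains 3, so r3c2 = 4.
Filled in: 3 2 5 1 4 / 2 3 1 4 5 / 1 4 3 5 2 / 4 5 2 3 1 / 5 1 4 2 3.

5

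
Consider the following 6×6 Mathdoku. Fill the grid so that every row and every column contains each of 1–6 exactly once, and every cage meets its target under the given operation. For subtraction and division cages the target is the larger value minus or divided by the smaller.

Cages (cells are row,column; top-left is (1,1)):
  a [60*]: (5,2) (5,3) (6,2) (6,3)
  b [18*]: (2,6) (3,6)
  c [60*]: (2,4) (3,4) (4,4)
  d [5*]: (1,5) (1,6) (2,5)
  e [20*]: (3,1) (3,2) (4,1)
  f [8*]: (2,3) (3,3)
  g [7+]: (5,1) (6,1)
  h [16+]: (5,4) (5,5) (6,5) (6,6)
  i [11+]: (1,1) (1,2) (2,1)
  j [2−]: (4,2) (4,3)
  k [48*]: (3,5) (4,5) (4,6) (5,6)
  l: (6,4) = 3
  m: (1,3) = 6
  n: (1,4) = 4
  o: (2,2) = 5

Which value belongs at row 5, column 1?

3

M is a freebie; hence (1,3) = 6.
Cage n is a single given cell, leaving (1,4) = 4.
Cage d has product 5, so (1,5) = 5.
The 3 cells of cage d must have product 5, which forces (1,6) = 1.
Cage o is a single given cell, so (2,2) = 5.
Cage d needs product 5, which forces (2,5) = 1.
L is a freebie, so (6,4) = 3.
Cage i needs sum 11, leaving (2,1) = 6.
Row 2 already has 6; hence (2,4) = 2.
Row 2 already has 6; hence (2,6) = 3.
Column 6 already has 3; hence (3,6) = 6.
Row 2 already has 2; hence (2,3) = 4.
Cage f needs two cells with product 8, leaving (3,3) = 2.
Row 3 now contains 6, leaving (3,4) = 5.
Row 3 now contains 2; hence (3,5) = 3.
The 3 cells of cage c must have product 60; hence (4,4) = 6.
Column 5 now contains 3, so (4,5) = 2.
2 is placed in row 4; hence (4,6) = 4.
Column 4 now contains 6; hence (5,4) = 1.
4 is placed in column 6; hence (5,6) = 2.
Column 6 already has 2, leaving (6,6) = 5.
Cage e has product 20, which forces (4,1) = 5.
5 is placed in column 1; hence (5,1) = 3.
3 is placed in row 5, which forces (5,2) = 6.
The 4 cells of cage a must have product 60, which forces (5,3) = 5.
Row 5 now contains 6, leaving (5,5) = 4.
Row 6 already has 5, which forces (6,3) = 1.
Column 5 already has 4, so (6,5) = 6.
Column 1 already has 3, so (1,1) = 2.
The 3 cells of cage i must have sum 11, leaving (1,2) = 3.
The two cells of cage j must have difference 2, leaving (4,2) = 1.
Column 3 now contains 1; hence (4,3) = 3.
Cage g needs two cells with sum 7, which forces (6,1) = 4.
Cage a has product 60, leaving (6,2) = 2.
Column 1 already has 4; hence (3,1) = 1.
Column 2 now contains 1, so (3,2) = 4.
Completed grid: 2 3 6 4 5 1 / 6 5 4 2 1 3 / 1 4 2 5 3 6 / 5 1 3 6 2 4 / 3 6 5 1 4 2 / 4 2 1 3 6 5.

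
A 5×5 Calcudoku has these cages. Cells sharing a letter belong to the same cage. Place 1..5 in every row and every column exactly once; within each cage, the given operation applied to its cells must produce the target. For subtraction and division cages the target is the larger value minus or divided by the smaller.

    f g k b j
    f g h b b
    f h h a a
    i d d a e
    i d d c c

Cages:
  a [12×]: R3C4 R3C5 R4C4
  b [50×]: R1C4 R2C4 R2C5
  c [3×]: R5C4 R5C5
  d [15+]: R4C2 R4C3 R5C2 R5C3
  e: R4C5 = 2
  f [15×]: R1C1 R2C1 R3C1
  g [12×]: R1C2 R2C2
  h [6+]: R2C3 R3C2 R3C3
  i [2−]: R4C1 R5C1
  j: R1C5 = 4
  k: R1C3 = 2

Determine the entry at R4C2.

Cage k is given, so R1C3 = 2.
Cage b needs product 50, which forces R1C4 = 5.
Cage j is given, which forces R1C5 = 4.
Cage b needs product 50; hence R2C4 = 2.
Cage b has product 50; hence R2C5 = 5.
E is a freebie, so R4C5 = 2.
Row 1 now contains 4; hence R1C2 = 3.
Cage g needs two cells with product 12, which forces R2C2 = 4.
Cage f has product 15, so R3C1 = 5.
Row 1 already has 3; hence R1C1 = 1.
Cage f has product 15, leaving R2C1 = 3.
3 is placed in row 2, which forces R2C3 = 1.
Column 1 now contains 3, leaving R4C1 = 4.
Column 1 now contains 3; hence R5C1 = 2.
The 3 cells of cage a must have product 12, leaving R3C4 = 4.
The 4 cells of cage d must have sum 15, which forces R4C2 = 1.
Cage d has sum 15, so R4C3 = 5.
1 is placed in row 4; hence R4C4 = 3.
The 4 cells of cage d must have sum 15; hence R5C2 = 5.
Cage d needs sum 15; hence R5C3 = 4.
Column 4 already has 3; hence R5C4 = 1.
Row 5 now contains 1; hence R5C5 = 3.
Column 2 already has 1, leaving R3C2 = 2.
4 is placed in row 3, leaving R3C3 = 3.
Column 5 already has 3; hence R3C5 = 1.
The full grid is 1 3 2 5 4 / 3 4 1 2 5 / 5 2 3 4 1 / 4 1 5 3 2 / 2 5 4 1 3.

1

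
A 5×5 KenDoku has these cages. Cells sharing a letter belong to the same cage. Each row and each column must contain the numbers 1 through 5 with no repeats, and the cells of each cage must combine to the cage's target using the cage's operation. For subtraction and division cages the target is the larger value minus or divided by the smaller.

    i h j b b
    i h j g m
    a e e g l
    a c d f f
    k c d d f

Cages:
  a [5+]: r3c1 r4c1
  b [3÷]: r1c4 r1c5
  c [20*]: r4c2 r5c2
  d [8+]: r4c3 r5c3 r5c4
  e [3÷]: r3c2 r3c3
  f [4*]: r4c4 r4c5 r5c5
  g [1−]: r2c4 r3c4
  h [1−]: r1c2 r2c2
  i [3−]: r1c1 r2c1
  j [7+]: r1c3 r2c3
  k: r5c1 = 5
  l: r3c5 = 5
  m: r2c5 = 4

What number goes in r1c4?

1

M is a freebie, so r2c5 = 4.
L is a freebie, leaving r3c5 = 5.
Column 5 now contains 4; hence r4c5 = 1.
Cage k is a single given cell; hence r5c1 = 5.
Row 5 now contains 5, leaving r5c2 = 4.
1 is placed in column 5; hence r5c5 = 2.
Cage i's pair has difference 3, so r1c1 = 4.
Cage b needs two cells with quotient 3, leaving r1c4 = 1.
1 is placed in column 5, which forces r1c5 = 3.
Cage i's pair has difference 3, which forces r2c1 = 1.
4 is placed in column 2; hence r4c2 = 5.
The 3 cells of cage d must have sum 8, which forces r4c3 = 4.
Row 4 already has 1, which forces r4c4 = 2.
Column 4 now contains 1, leaving r5c4 = 3.
3 is placed in row 1; hence r1c2 = 2.
2 is placed in row 1, so r1c3 = 5.
Cage h needs two cells with difference 1, leaving r2c2 = 3.
5 is placed in column 3, so r2c3 = 2.
3 is placed in column 4, which forces r2c4 = 5.
Cage a's pair has sum 5, leaving r3c1 = 2.
Column 2 now contains 3, so r3c2 = 1.
1 is placed in row 3; hence r3c3 = 3.
3 is placed in column 4, so r3c4 = 4.
Row 4 now contains 2, leaving r4c1 = 3.
Row 5 already has 3, which forces r5c3 = 1.
The full grid is 4 2 5 1 3 / 1 3 2 5 4 / 2 1 3 4 5 / 3 5 4 2 1 / 5 4 1 3 2.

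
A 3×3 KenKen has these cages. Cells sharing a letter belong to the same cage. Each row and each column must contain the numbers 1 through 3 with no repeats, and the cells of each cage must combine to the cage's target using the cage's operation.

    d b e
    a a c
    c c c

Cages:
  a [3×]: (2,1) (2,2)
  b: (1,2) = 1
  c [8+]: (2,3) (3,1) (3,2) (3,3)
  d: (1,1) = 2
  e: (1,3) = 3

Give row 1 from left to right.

Cage d is given; hence (1,1) = 2.
Cage b is a single given cell, so (1,2) = 1.
Cage e is a single given cell, which forces (1,3) = 3.
1 is placed in column 2, so (2,2) = 3.
Cage c needs sum 8, which forces (2,3) = 2.
3 is placed in column 2, leaving (3,2) = 2.
Column 3 already has 3, which forces (3,3) = 1.
Row 2 now contains 3, leaving (2,1) = 1.
Row 3 already has 1, leaving (3,1) = 3.
Filled in: 2 1 3 / 1 3 2 / 3 2 1.

2 1 3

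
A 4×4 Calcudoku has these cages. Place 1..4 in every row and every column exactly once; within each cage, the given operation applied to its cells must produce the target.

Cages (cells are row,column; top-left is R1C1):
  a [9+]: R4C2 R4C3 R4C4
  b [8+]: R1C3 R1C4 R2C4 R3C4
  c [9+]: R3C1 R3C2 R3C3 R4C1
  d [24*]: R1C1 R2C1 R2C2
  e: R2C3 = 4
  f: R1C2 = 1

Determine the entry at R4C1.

Cage f is a single given cell; hence R1C2 = 1.
Row 1 now contains 1, so R1C3 = 2.
Cage e is a single given cell, leaving R2C3 = 4.
Column 3 now contains 4, so R4C3 = 3.
Cage d needs product 24, so R1C1 = 4.
The 4 cells of cage b must have sum 8, so R1C4 = 3.
Column 1 already has 4; hence R3C1 = 3.
3 is placed in column 3, leaving R3C3 = 1.
Row 3 already has 1, leaving R3C4 = 2.
Column 4 now contains 2, leaving R4C4 = 4.
3 is placed in column 1, which forces R2C1 = 2.
Cage d has product 24; hence R2C2 = 3.
Column 4 now contains 2, so R2C4 = 1.
Row 3 already has 2, so R3C2 = 4.
The 4 cells of cage c must have sum 9, which forces R4C1 = 1.
4 is placed in row 4, leaving R4C2 = 2.
The full grid is 4 1 2 3 / 2 3 4 1 / 3 4 1 2 / 1 2 3 4.

1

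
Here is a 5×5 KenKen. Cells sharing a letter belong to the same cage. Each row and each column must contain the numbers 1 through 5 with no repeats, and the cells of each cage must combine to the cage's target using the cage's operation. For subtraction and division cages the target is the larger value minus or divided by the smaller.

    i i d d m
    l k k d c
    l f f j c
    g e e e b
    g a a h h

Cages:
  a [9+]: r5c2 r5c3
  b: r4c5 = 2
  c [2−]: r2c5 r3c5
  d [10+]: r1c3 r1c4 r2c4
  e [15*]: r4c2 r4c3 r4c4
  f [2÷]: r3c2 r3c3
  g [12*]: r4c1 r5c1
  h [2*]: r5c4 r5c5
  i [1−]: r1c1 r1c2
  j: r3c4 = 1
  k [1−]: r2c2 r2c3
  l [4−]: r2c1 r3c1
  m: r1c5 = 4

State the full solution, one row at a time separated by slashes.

M is a freebie, leaving r1c5 = 4.
J is a freebie; hence r3c4 = 1.
Cage b is given, which forces r4c5 = 2.
1 is placed in column 4, leaving r5c4 = 2.
2 is placed in column 5; hence r5c5 = 1.
Cage l's pair has difference 4; hence r2c1 = 1.
1 is placed in row 3; hence r3c1 = 5.
5 is placed in row 3, so r3c5 = 3.
Column 5 now contains 3, so r2c5 = 5.
Cage d has sum 10, which forces r1c4 = 5.
5 is placed in column 4, leaving r4c4 = 3.
The 3 cells of cage d must have sum 10, which forces r1c3 = 1.
Column 4 already has 3, which forces r2c4 = 4.
3 is placed in row 4, which forces r4c1 = 4.
Column 3 already has 1, which forces r4c3 = 5.
Cage g needs two cells with product 12, which forces r5c1 = 3.
5 is placed in column 3, which forces r5c3 = 4.
3 is placed in column 1; hence r1c1 = 2.
Cage i needs two cells with difference 1, which forces r1c2 = 3.
Column 2 now contains 3, which forces r2c2 = 2.
Row 2 now contains 2; hence r2c3 = 3.
Cage f's pair has quotient 2, which forces r3c2 = 4.
Column 3 already has 4, which forces r3c3 = 2.
5 is placed in row 4, which forces r4c2 = 1.
Row 5 now contains 4, which forces r5c2 = 5.

2 3 1 5 4 / 1 2 3 4 5 / 5 4 2 1 3 / 4 1 5 3 2 / 3 5 4 2 1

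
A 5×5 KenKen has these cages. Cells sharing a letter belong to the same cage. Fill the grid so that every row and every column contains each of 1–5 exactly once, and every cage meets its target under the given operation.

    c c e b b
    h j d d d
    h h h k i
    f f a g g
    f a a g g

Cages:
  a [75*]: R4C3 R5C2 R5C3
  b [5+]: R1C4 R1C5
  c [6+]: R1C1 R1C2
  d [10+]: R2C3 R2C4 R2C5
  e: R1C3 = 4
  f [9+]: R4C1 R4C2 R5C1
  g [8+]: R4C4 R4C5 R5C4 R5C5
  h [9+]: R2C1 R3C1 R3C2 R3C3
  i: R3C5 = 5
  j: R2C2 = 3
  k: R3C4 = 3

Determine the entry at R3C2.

Cage e is given, which forces R1C3 = 4.
Cage j is a single given cell, so R2C2 = 3.
K is a freebie, which forces R3C4 = 3.
Cage i is a single given cell, leaving R3C5 = 5.
Cage a needs product 75, which forces R4C3 = 5.
Cage a needs product 75, so R5C2 = 5.
Cage a has product 75, leaving R5C3 = 3.
Cage c needs two cells with sum 6, leaving R1C1 = 5.
Cage c needs two cells with sum 6, leaving R1C2 = 1.
The two cells of cage b must have sum 5; hence R1C4 = 2.
Cage b's pair has sum 5, so R1C5 = 3.
The 4 cells of cage h must have sum 9; hence R2C1 = 2.
The 3 cells of cage d must have sum 10; hence R2C3 = 1.
The 3 cells of cage d must have sum 10, leaving R2C4 = 5.
Cage d has sum 10, so R2C5 = 4.
Column 3 already has 1, so R3C3 = 2.
Column 1 now contains 2, which forces R5C1 = 4.
Row 5 now contains 4, leaving R5C4 = 1.
Row 5 already has 1, so R5C5 = 2.
Column 1 already has 4, which forces R3C1 = 1.
Row 3 already has 2, which forces R3C2 = 4.
1 is placed in column 1, which forces R4C1 = 3.
Column 2 already has 4; hence R4C2 = 2.
Column 4 now contains 1, leaving R4C4 = 4.
Column 5 now contains 2, so R4C5 = 1.
The full grid is 5 1 4 2 3 / 2 3 1 5 4 / 1 4 2 3 5 / 3 2 5 4 1 / 4 5 3 1 2.

4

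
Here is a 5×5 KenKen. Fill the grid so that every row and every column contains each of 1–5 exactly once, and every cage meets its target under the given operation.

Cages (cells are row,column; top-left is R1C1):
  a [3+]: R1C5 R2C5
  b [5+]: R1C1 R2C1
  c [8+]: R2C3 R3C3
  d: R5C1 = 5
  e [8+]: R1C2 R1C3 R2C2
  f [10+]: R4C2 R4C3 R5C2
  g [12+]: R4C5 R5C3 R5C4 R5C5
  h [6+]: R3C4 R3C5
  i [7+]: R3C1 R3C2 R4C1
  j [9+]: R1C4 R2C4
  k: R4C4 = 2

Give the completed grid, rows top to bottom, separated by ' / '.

K is a freebie, which forces R4C4 = 2.
D is a freebie; hence R5C1 = 5.
In column 4, 3 can only go at R5C4, so R5C4 = 3.
In column 4, 1 can only go at R3C4, so R3C4 = 1.
The two cells of cage h must have sum 6; hence R3C5 = 5.
Cage i has sum 7; hence R4C1 = 1.
Cage c's pair has sum 8; hence R2C3 = 5.
Row 2 already has 5; hence R2C4 = 4.
5 is placed in row 3, leaving R3C3 = 3.
Column 3 already has 3, so R4C3 = 4.
Row 4 already has 4, which forces R4C5 = 3.
4 is placed in column 3; hence R5C3 = 2.
2 is placed in column 3, so R1C3 = 1.
4 is placed in column 4; hence R1C4 = 5.
Row 1 now contains 1, so R1C5 = 2.
Column 5 now contains 2; hence R2C5 = 1.
Row 4 already has 3, which forces R4C2 = 5.
Row 5 now contains 2, so R5C2 = 1.
The 4 cells of cage g must have sum 12, leaving R5C5 = 4.
2 is placed in row 1, leaving R1C1 = 3.
Row 1 now contains 5, which forces R1C2 = 4.
Cage b needs two cells with sum 5; hence R2C1 = 2.
Cage e has sum 8, so R2C2 = 3.
Column 1 already has 2, so R3C1 = 4.
Column 2 now contains 4; hence R3C2 = 2.

3 4 1 5 2 / 2 3 5 4 1 / 4 2 3 1 5 / 1 5 4 2 3 / 5 1 2 3 4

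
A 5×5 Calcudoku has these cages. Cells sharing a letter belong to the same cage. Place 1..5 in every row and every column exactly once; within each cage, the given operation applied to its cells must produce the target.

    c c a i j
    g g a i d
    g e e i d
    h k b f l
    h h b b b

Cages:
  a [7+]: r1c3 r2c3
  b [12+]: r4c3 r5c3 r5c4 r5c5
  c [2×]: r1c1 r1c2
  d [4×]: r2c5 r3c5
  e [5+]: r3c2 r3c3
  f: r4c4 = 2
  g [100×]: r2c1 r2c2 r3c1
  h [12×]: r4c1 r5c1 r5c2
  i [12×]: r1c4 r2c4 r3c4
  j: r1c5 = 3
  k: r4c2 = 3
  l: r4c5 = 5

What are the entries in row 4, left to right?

1 3 4 2 5

Cage j is a single given cell, so r1c5 = 3.
Cage g has product 100, so r2c1 = 4.
Cage g has product 100, which forces r2c2 = 5.
4 is placed in row 2, which forces r2c5 = 1.
Cage g has product 100, leaving r3c1 = 5.
Column 5 now contains 1, which forces r3c5 = 4.
K is a freebie, leaving r4c2 = 3.
Cage f is given; hence r4c4 = 2.
Cage l is a single given cell; hence r4c5 = 5.
Column 5 already has 5, so r5c5 = 2.
Cage i needs product 12; hence r1c4 = 4.
1 is placed in row 2, so r2c4 = 3.
The two cells of cage e must have sum 5, leaving r3c2 = 2.
Cage e's pair has sum 5; hence r3c3 = 3.
The 3 cells of cage i must have product 12, leaving r3c4 = 1.
2 is placed in row 4; hence r4c1 = 1.
1 is placed in row 4, leaving r4c3 = 4.
Cage h has product 12; hence r5c1 = 3.
The 3 cells of cage h must have product 12; hence r5c2 = 4.
Column 4 now contains 1; hence r5c4 = 5.
Column 1 already has 1, so r1c1 = 2.
Column 2 now contains 2, so r1c2 = 1.
4 is placed in row 1, which forces r1c3 = 5.
Row 2 already has 3, leaving r2c3 = 2.
Row 5 already has 5; hence r5c3 = 1.
The full grid is 2 1 5 4 3 / 4 5 2 3 1 / 5 2 3 1 4 / 1 3 4 2 5 / 3 4 1 5 2.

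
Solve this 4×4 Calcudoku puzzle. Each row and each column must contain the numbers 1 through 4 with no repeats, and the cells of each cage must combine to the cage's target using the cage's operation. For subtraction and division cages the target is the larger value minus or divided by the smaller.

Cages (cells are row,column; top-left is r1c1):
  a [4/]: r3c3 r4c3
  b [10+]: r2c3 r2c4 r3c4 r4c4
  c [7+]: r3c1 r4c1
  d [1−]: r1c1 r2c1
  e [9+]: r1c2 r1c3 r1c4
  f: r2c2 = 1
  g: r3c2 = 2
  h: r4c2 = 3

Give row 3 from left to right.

3 2 4 1

Cage f is given, which forces r2c2 = 1.
Cage g is a single given cell, so r3c2 = 2.
Cage h is given, leaving r4c2 = 3.
Column 2 now contains 3, which forces r1c2 = 4.
Cage c needs two cells with sum 7, which forces r3c1 = 3.
Row 4 already has 3, which forces r4c1 = 4.
Row 4 now contains 4, leaving r4c3 = 1.
Row 4 now contains 1, so r4c4 = 2.
Cage d's pair has difference 1, so r1c1 = 1.
Cage e needs sum 9, leaving r1c3 = 2.
2 is placed in column 4, leaving r1c4 = 3.
Column 1 now contains 4, so r2c1 = 2.
Column 4 now contains 3, which forces r2c4 = 4.
Column 3 now contains 1, leaving r3c3 = 4.
The 4 cells of cage b must have sum 10, leaving r3c4 = 1.
Row 2 already has 4; hence r2c3 = 3.
Completed grid: 1 4 2 3 / 2 1 3 4 / 3 2 4 1 / 4 3 1 2.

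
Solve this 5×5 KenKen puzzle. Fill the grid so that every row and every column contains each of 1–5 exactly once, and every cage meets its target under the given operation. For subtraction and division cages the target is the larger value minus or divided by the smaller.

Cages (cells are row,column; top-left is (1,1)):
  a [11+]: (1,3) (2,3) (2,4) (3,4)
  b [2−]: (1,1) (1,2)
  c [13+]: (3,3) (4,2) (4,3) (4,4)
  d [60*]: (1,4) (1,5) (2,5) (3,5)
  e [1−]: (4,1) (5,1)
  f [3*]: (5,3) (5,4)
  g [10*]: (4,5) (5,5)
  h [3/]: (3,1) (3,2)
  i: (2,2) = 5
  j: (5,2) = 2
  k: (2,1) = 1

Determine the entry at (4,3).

Cage k is given, which forces (2,1) = 1.
Cage i is given; hence (2,2) = 5.
1 is placed in column 1, leaving (3,1) = 3.
Row 3 already has 3, so (3,2) = 1.
Cage j is a single given cell; hence (5,2) = 2.
2 is placed in row 5, which forces (5,5) = 5.
Cage d needs product 60, leaving (1,4) = 5.
The 4 cells of cage d must have product 60, which forces (1,5) = 1.
The 4 cells of cage d must have product 60, so (2,5) = 3.
The 4 cells of cage d must have product 60, which forces (3,5) = 4.
Cage e needs two cells with difference 1, leaving (4,1) = 5.
5 is placed in column 5, leaving (4,5) = 2.
5 is placed in row 5, which forces (5,1) = 4.
5 is placed in row 1, leaving (1,1) = 2.
The two cells of cage b must have difference 2; hence (1,2) = 4.
Cage a has sum 11, which forces (1,3) = 3.
Cage a needs sum 11, so (2,3) = 2.
Cage a has sum 11; hence (2,4) = 4.
Cage c has sum 13; hence (3,3) = 5.
Row 3 already has 4; hence (3,4) = 2.
Column 2 now contains 4; hence (4,2) = 3.
Row 4 now contains 3, leaving (4,4) = 1.
Column 3 now contains 3, which forces (5,3) = 1.
Column 4 now contains 1, so (5,4) = 3.
Row 4 already has 1, leaving (4,3) = 4.
The full grid is 2 4 3 5 1 / 1 5 2 4 3 / 3 1 5 2 4 / 5 3 4 1 2 / 4 2 1 3 5.

4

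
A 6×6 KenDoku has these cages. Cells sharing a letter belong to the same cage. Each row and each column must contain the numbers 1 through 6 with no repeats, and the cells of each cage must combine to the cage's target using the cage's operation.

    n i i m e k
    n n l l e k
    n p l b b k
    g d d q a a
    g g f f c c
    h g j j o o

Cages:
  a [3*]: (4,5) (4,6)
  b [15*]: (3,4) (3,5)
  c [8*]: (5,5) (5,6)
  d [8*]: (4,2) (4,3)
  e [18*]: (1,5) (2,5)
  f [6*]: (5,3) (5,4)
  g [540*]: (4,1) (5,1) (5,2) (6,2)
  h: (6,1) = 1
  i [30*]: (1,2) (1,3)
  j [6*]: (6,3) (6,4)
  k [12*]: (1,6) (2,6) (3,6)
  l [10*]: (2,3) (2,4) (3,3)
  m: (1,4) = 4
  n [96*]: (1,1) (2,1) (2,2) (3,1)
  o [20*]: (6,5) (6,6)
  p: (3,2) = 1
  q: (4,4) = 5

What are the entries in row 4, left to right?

6 2 4 5 1 3

M is a freebie, which forces (1,4) = 4.
Cage p is given, so (3,2) = 1.
Cage q is a single given cell, so (4,4) = 5.
Cage h is given, which forces (6,1) = 1.
Column 4 already has 5; hence (3,4) = 3.
Cage b's pair has product 15; hence (3,5) = 5.
Column 4 now contains 3, which forces (6,4) = 2.
Column 5 already has 5, leaving (6,5) = 4.
Row 6 already has 4, so (6,6) = 5.
Cage l has product 10, leaving (2,3) = 5.
Column 4 now contains 2, leaving (2,4) = 1.
Row 3 now contains 5; hence (3,3) = 2.
2 is placed in column 3, leaving (4,3) = 4.
Column 4 now contains 1, which forces (5,4) = 6.
Column 5 now contains 4, which forces (5,5) = 2.
Cage c needs two cells with product 8; hence (5,6) = 4.
2 is placed in row 6, which forces (6,3) = 3.
The two cells of cage i must have product 30, which forces (1,2) = 5.
5 is placed in column 3, leaving (1,3) = 6.
Row 1 already has 6, so (1,5) = 3.
The 3 cells of cage k must have product 12, so (1,6) = 1.
Column 5 already has 3, which forces (2,5) = 6.
Cage k has product 12, so (2,6) = 2.
Column 6 already has 4, so (3,6) = 6.
Cage g needs product 540, so (4,1) = 6.
Row 4 now contains 4; hence (4,2) = 2.
Column 5 already has 3; hence (4,5) = 1.
1 is placed in column 6, so (4,6) = 3.
5 is placed in column 2, which forces (5,2) = 3.
6 is placed in row 5, which forces (5,3) = 1.
3 is placed in row 6, which forces (6,2) = 6.
Row 1 already has 3, leaving (1,1) = 2.
The 4 cells of cage n must have product 96, leaving (2,1) = 3.
Row 2 already has 2, so (2,2) = 4.
Row 3 already has 6, so (3,1) = 4.
Row 5 now contains 3, so (5,1) = 5.
Completed grid: 2 5 6 4 3 1 / 3 4 5 1 6 2 / 4 1 2 3 5 6 / 6 2 4 5 1 3 / 5 3 1 6 2 4 / 1 6 3 2 4 5.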